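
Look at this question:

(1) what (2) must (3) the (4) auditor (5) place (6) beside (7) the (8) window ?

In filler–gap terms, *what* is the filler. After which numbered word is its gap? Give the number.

5

Underlying clause: The auditor must place what beside the window.
'what' functions as the direct object of 'place'. It moves to the left edge, and the trace sits right after 'place':
What must the auditor place ___ beside the window?
'place' is word 5.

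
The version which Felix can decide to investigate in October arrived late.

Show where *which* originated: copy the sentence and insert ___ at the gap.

'which' is the direct object of 'investigate'. The gap is right after 'investigate'.

The version which Felix can decide to investigate ___ in October arrived late.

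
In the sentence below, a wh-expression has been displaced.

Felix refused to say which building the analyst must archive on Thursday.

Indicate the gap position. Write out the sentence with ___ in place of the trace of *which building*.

Felix refused to say which building the analyst must archive ___ on Thursday.

Before movement: The analyst must archive which building on Thursday.
'which building' is the direct object of 'archive'. The gap is right after 'archive'.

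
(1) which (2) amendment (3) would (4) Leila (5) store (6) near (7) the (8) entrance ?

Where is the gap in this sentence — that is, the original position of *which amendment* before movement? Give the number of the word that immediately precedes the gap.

In situ: Leila would store which amendment near the entrance.
The filler 'which amendment' is interpreted as the direct object of 'store'. It moves to the left edge, and the trace sits right after 'store':
Which amendment would Leila store ___ near the entrance?
'store' is word 5.

5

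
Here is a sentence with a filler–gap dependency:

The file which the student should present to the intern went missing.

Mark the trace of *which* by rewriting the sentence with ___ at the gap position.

'which' functions as the direct object of 'present'. The gap is right after 'present'.

The file which the student should present ___ to the intern went missing.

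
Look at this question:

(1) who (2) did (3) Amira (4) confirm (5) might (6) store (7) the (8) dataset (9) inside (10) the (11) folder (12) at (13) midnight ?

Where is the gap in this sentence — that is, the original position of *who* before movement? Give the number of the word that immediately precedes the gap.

Before movement: Amira did confirm who might store the dataset inside the folder at midnight.
'who' functions as the subject of the clause embedded under 'confirm'. Fronting leaves a gap immediately after 'confirm':
Who did Amira confirm ___ might store the dataset inside the folder at midnight?
'confirm' is word 4.

4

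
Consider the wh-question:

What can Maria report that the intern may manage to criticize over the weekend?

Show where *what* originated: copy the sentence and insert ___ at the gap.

Before movement: Maria can report that the intern may manage to criticize what over the weekend.
'what' functions as the direct object of 'criticize'. The gap is right after 'criticize'.

What can Maria report that the intern may manage to criticize ___ over the weekend?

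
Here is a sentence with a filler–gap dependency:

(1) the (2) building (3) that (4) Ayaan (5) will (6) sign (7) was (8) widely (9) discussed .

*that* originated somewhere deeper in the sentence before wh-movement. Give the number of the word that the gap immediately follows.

'that' functions as the direct object of 'sign'. It moves to the left edge, and the trace sits right after 'sign':
The building that Ayaan will sign ___ was widely discussed.
'sign' is word 6.

6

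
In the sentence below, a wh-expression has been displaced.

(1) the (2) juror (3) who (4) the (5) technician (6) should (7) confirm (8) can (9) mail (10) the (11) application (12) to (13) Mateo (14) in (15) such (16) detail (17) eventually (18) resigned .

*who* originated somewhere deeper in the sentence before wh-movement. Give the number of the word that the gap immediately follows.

7

The filler 'who' is interpreted as the subject of the clause embedded under 'confirm'. Fronting leaves a gap immediately after 'confirm':
The juror who the technician should confirm ___ can mail the application to Mateo in such detail eventually resigned.
'confirm' is word 7.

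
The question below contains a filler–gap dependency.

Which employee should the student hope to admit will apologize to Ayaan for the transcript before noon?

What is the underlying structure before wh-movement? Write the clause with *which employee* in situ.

The student should hope to admit which employee will apologize to Ayaan for the transcript before noon.

The filler 'which employee' is interpreted as the subject of the clause embedded under 'admit'. Fronting leaves a gap immediately after 'admit':
Which employee should the student hope to admit ___ will apologize to Ayaan for the transcript before noon?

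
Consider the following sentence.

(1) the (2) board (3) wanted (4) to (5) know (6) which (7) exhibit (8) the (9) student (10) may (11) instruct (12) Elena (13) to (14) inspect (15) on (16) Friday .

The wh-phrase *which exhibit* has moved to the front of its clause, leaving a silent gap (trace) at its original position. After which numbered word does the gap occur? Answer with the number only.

Before movement: The student may instruct Elena to inspect which exhibit on Friday.
'which exhibit' functions as the direct object of 'inspect'. Fronting leaves a gap immediately after 'inspect':
The board wanted to know which exhibit the student may instruct Elena to inspect ___ on Friday.
'inspect' is word 14.

14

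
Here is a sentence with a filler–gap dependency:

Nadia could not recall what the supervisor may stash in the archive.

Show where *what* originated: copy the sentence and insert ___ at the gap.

Nadia could not recall what the supervisor may stash ___ in the archive.

Before movement: The supervisor may stash what in the archive.
'what' is the direct object of 'stash'. The gap is right after 'stash'.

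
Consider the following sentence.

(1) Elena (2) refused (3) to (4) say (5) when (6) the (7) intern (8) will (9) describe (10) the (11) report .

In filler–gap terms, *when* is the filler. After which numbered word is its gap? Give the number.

11

Before movement: The intern will describe the report when.
'when' functions as the temporal adjunct. Fronting leaves a gap immediately after 'report':
Elena refused to say when the intern will describe the report ___.
'report' is word 11.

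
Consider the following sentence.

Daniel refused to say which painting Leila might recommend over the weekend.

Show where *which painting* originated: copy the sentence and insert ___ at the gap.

Underlying clause: Leila might recommend which painting over the weekend.
'which painting' is the direct object of 'recommend'. The gap is right after 'recommend'.

Daniel refused to say which painting Leila might recommend ___ over the weekend.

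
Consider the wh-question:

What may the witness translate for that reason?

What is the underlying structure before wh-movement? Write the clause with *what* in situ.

The witness may translate what for that reason.

The filler 'what' is interpreted as the direct object of 'translate'. It moves to the left edge, and the trace sits right after 'translate':
What may the witness translate ___ for that reason?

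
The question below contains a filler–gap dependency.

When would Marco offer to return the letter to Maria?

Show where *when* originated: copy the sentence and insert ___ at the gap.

In situ: Marco would offer to return the letter to Maria when.
The filler 'when' is interpreted as the temporal adjunct. The gap is right after 'Maria'.

When would Marco offer to return the letter to Maria ___?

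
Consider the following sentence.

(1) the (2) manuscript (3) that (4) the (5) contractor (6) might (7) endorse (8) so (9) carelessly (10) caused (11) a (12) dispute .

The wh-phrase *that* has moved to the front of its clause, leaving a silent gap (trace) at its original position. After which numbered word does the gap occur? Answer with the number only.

'that' functions as the direct object of 'endorse'. It moves to the left edge, and the trace sits right after 'endorse':
The manuscript that the contractor might endorse ___ so carelessly caused a dispute.
'endorse' is word 7.

7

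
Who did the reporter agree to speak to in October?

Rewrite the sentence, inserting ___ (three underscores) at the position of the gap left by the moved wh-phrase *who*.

Who did the reporter agree to speak to ___ in October?

Pre-movement form: The reporter did agree to speak to who in October.
The filler 'who' is interpreted as the object of the preposition 'to'. The gap is right after 'to'.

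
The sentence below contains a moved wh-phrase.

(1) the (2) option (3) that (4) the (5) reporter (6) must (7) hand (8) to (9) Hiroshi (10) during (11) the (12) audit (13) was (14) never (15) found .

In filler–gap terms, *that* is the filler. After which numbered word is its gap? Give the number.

7

The filler 'that' is interpreted as the direct object of 'hand'. Fronting leaves a gap immediately after 'hand':
The option that the reporter must hand ___ to Hiroshi during the audit was never found.
'hand' is word 7.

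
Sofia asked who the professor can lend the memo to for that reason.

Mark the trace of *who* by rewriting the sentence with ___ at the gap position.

Before movement: The professor can lend the memo to who for that reason.
'who' functions as the object of the preposition 'to' (recipient of 'lend'). The gap is right after 'to'.

Sofia asked who the professor can lend the memo to ___ for that reason.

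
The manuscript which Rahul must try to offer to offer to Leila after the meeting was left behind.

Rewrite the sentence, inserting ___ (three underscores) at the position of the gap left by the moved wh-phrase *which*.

The filler 'which' is interpreted as the direct object of 'offer'. The gap is right after 'offer'.

The manuscript which Rahul must try to offer to offer ___ to Leila after the meeting was left behind.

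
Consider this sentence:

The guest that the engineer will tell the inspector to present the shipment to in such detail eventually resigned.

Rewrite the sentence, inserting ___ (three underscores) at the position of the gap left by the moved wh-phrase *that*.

The guest that the engineer will tell the inspector to present the shipment to ___ in such detail eventually resigned.

'that' functions as the object of the preposition 'to' (recipient of 'present'). The gap is right after 'to'.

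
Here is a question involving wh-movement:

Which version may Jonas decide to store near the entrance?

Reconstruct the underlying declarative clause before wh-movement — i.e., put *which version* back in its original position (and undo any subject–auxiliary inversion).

The filler 'which version' is interpreted as the direct object of 'store'. Wh-movement fronts it, leaving a gap right after 'store':
Which version may Jonas decide to store ___ near the entrance?

Jonas may decide to store which version near the entrance.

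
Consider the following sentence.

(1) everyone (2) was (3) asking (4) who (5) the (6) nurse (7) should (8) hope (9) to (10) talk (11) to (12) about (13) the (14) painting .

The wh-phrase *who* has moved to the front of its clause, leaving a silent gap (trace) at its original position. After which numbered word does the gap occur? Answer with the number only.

11

Before movement: The nurse should hope to talk to who about the painting.
'who' is the object of the preposition 'to'. Fronting leaves a gap immediately after 'to':
Everyone was asking who the nurse should hope to talk to ___ about the painting.
'to' is word 11.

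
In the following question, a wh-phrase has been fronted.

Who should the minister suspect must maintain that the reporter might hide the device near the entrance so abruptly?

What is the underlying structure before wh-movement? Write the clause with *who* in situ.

The minister should suspect who must maintain that the reporter might hide the device near the entrance so abruptly.

'who' is the subject of the clause embedded under 'suspect'. Fronting leaves a gap immediately after 'suspect':
Who should the minister suspect ___ must maintain that the reporter might hide the device near the entrance so abruptly?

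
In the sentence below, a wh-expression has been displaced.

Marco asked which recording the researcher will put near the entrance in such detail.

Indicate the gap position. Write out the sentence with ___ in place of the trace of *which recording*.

Marco asked which recording the researcher will put ___ near the entrance in such detail.

In situ: The researcher will put which recording near the entrance in such detail.
The filler 'which recording' is interpreted as the direct object of 'put'. The gap is right after 'put'.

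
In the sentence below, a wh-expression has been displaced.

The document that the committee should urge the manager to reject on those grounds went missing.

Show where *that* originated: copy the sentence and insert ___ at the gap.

The filler 'that' is interpreted as the direct object of 'reject'. The gap is right after 'reject'.

The document that the committee should urge the manager to reject ___ on those grounds went missing.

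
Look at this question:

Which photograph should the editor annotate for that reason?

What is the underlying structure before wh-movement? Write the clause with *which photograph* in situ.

The editor should annotate which photograph for that reason.

The filler 'which photograph' is interpreted as the direct object of 'annotate'. It moves to the left edge, and the trace sits right after 'annotate':
Which photograph should the editor annotate ___ for that reason?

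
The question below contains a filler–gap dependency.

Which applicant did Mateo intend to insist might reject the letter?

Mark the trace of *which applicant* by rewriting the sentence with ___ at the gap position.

Which applicant did Mateo intend to insist ___ might reject the letter?

In situ: Mateo did intend to insist which applicant might reject the letter.
'which applicant' is the subject of the clause embedded under 'insist'. The gap is right after 'insist'.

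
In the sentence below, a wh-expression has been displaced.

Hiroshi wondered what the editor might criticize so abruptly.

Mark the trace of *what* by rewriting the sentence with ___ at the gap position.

Hiroshi wondered what the editor might criticize ___ so abruptly.

Pre-movement form: The editor might criticize what so abruptly.
The filler 'what' is interpreted as the direct object of 'criticize'. The gap is right after 'criticize'.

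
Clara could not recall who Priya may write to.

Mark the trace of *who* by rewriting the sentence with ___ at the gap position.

Clara could not recall who Priya may write to ___.

Before movement: Priya may write to who.
'who' is the object of the preposition 'to'. The gap is right after 'to'.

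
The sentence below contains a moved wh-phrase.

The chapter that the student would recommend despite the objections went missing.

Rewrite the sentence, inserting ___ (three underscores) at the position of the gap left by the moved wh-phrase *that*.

'that' functions as the direct object of 'recommend'. The gap is right after 'recommend'.

The chapter that the student would recommend ___ despite the objections went missing.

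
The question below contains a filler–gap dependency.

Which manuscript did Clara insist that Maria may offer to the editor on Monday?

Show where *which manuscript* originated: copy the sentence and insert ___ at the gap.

Which manuscript did Clara insist that Maria may offer ___ to the editor on Monday?

Before movement: Clara did insist that Maria may offer which manuscript to the editor on Monday.
'which manuscript' functions as the direct object of 'offer'. The gap is right after 'offer'.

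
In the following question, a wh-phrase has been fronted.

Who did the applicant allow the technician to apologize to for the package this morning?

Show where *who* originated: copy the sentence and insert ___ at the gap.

Underlying clause: The applicant did allow the technician to apologize to who for the package this morning.
The filler 'who' is interpreted as the object of the preposition 'to'. The gap is right after 'to'.

Who did the applicant allow the technician to apologize to ___ for the package this morning?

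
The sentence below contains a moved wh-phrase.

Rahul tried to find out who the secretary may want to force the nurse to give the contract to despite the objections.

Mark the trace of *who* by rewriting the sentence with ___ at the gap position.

Underlying clause: The secretary may want to force the nurse to give the contract to who despite the objections.
'who' functions as the object of the preposition 'to' (recipient of 'give'). The gap is right after 'to'.

Rahul tried to find out who the secretary may want to force the nurse to give the contract to ___ despite the objections.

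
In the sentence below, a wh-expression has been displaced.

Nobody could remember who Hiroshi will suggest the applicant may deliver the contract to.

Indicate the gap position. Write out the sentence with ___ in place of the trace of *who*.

Nobody could remember who Hiroshi will suggest the applicant may deliver the contract to ___.

In situ: Hiroshi will suggest the applicant may deliver the contract to who.
'who' is the object of the preposition 'to' (recipient of 'deliver'). The gap is right after 'to'.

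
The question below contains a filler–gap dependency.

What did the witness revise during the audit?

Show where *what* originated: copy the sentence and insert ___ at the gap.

Before movement: The witness did revise what during the audit.
'what' is the direct object of 'revise'. The gap is right after 'revise'.

What did the witness revise ___ during the audit?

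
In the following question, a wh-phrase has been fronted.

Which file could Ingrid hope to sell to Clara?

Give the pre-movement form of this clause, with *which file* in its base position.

'which file' functions as the direct object of 'sell'. Wh-movement fronts it, leaving a gap right after 'sell':
Which file could Ingrid hope to sell ___ to Clara?

Ingrid could hope to sell which file to Clara.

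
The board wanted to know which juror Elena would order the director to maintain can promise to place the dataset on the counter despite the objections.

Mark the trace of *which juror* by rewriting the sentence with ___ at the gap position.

The board wanted to know which juror Elena would order the director to maintain ___ can promise to place the dataset on the counter despite the objections.

In situ: Elena would order the director to maintain which juror can promise to place the dataset on the counter despite the objections.
The filler 'which juror' is interpreted as the subject of the clause embedded under 'maintain'. The gap is right after 'maintain'.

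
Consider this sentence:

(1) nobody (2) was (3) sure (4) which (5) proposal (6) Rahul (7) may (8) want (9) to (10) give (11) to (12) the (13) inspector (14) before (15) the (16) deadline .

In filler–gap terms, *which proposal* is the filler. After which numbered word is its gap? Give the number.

Before movement: Rahul may want to give which proposal to the inspector before the deadline.
The filler 'which proposal' is interpreted as the direct object of 'give'. It moves to the left edge, and the trace sits right after 'give':
Nobody was sure which proposal Rahul may want to give ___ to the inspector before the deadline.
'give' is word 10.

10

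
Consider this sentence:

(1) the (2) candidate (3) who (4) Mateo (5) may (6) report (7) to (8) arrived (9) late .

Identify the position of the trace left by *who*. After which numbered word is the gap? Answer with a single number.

7

The filler 'who' is interpreted as the object of the preposition 'to'. Wh-movement fronts it, leaving a gap right after 'to':
The candidate who Mateo may report to ___ arrived late.
'to' is word 7.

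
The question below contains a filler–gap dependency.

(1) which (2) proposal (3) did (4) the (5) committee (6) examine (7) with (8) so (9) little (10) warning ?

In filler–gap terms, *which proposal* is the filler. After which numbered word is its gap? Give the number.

6

Before movement: The committee did examine which proposal with so little warning.
'which proposal' is the direct object of 'examine'. Fronting leaves a gap immediately after 'examine':
Which proposal did the committee examine ___ with so little warning?
'examine' is word 6.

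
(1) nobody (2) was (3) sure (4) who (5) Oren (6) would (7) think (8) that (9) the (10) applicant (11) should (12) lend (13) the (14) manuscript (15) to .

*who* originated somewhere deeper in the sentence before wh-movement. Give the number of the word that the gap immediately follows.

In situ: Oren would think that the applicant should lend the manuscript to who.
'who' functions as the object of the preposition 'to' (recipient of 'lend'). It moves to the left edge, and the trace sits right after 'to':
Nobody was sure who Oren would think that the applicant should lend the manuscript to ___.
'to' is word 15.

15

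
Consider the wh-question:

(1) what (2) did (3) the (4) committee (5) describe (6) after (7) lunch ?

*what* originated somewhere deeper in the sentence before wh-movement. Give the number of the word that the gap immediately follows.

In situ: The committee did describe what after lunch.
The filler 'what' is interpreted as the direct object of 'describe'. Fronting leaves a gap immediately after 'describe':
What did the committee describe ___ after lunch?
'describe' is word 5.

5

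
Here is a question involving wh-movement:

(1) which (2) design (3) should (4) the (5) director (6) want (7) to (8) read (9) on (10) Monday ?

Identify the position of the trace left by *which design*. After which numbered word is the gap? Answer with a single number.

8

Underlying clause: The director should want to read which design on Monday.
'which design' functions as the direct object of 'read'. Fronting leaves a gap immediately after 'read':
Which design should the director want to read ___ on Monday?
'read' is word 8.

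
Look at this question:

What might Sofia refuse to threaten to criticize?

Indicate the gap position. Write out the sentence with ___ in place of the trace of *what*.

Pre-movement form: Sofia might refuse to threaten to criticize what.
The filler 'what' is interpreted as the direct object of 'criticize'. The gap is right after 'criticize'.

What might Sofia refuse to threaten to criticize ___?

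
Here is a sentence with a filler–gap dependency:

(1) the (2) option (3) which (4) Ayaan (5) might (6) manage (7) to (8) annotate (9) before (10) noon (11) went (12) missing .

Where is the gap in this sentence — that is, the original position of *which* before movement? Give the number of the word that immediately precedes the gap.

'which' functions as the direct object of 'annotate'. Fronting leaves a gap immediately after 'annotate':
The option which Ayaan might manage to annotate ___ before noon went missing.
'annotate' is word 8.

8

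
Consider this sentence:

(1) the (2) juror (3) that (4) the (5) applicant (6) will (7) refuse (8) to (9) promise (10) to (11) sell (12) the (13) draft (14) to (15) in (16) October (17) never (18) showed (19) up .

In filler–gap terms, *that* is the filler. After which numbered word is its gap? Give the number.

14

'that' is the object of the preposition 'to' (recipient of 'sell'). Fronting leaves a gap immediately after 'to':
The juror that the applicant will refuse to promise to sell the draft to ___ in October never showed up.
'to' is word 14.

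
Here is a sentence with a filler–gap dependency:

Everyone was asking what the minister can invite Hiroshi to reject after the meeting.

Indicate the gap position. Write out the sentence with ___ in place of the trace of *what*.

Underlying clause: The minister can invite Hiroshi to reject what after the meeting.
The filler 'what' is interpreted as the direct object of 'reject'. The gap is right after 'reject'.

Everyone was asking what the minister can invite Hiroshi to reject ___ after the meeting.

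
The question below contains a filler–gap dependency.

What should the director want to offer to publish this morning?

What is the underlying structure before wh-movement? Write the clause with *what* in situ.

'what' is the direct object of 'publish'. It moves to the left edge, and the trace sits right after 'publish':
What should the director want to offer to publish ___ this morning?

The director should want to offer to publish what this morning.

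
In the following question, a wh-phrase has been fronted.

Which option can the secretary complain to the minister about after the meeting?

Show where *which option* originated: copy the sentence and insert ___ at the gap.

In situ: The secretary can complain to the minister about which option after the meeting.
'which option' functions as the object of the preposition 'about'. The gap is right after 'about'.

Which option can the secretary complain to the minister about ___ after the meeting?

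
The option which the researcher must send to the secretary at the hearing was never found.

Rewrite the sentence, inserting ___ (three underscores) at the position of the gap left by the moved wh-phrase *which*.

The option which the researcher must send ___ to the secretary at the hearing was never found.

'which' is the direct object of 'send'. The gap is right after 'send'.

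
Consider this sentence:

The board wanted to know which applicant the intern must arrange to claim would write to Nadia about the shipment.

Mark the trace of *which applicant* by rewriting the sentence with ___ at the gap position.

In situ: The intern must arrange to claim which applicant would write to Nadia about the shipment.
'which applicant' is the subject of the clause embedded under 'claim'. The gap is right after 'claim'.

The board wanted to know which applicant the intern must arrange to claim ___ would write to Nadia about the shipment.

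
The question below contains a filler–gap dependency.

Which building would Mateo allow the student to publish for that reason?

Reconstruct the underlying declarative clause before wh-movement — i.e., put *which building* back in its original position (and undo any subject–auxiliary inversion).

Mateo would allow the student to publish which building for that reason.

The filler 'which building' is interpreted as the direct object of 'publish'. Wh-movement fronts it, leaving a gap right after 'publish':
Which building would Mateo allow the student to publish ___ for that reason?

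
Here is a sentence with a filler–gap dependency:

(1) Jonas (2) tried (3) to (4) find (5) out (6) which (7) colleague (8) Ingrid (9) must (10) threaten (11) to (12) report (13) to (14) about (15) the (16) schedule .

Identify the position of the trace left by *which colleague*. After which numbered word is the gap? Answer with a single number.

Before movement: Ingrid must threaten to report to which colleague about the schedule.
'which colleague' functions as the object of the preposition 'to'. Fronting leaves a gap immediately after 'to':
Jonas tried to find out which colleague Ingrid must threaten to report to ___ about the schedule.
'to' is word 13.

13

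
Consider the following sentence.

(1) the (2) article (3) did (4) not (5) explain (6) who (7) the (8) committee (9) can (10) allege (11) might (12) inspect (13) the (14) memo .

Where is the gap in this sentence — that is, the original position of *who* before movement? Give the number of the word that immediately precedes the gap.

10

Pre-movement form: The committee can allege who might inspect the memo.
'who' functions as the subject of the clause embedded under 'allege'. Fronting leaves a gap immediately after 'allege':
The article did not explain who the committee can allege ___ might inspect the memo.
'allege' is word 10.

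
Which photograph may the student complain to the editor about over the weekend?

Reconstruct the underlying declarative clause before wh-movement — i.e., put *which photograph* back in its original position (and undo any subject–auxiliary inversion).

The student may complain to the editor about which photograph over the weekend.

The filler 'which photograph' is interpreted as the object of the preposition 'about'. It moves to the left edge, and the trace sits right after 'about':
Which photograph may the student complain to the editor about ___ over the weekend?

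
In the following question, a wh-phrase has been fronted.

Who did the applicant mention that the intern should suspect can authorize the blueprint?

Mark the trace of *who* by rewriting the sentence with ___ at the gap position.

Underlying clause: The applicant did mention that the intern should suspect who can authorize the blueprint.
'who' is the subject of the clause embedded under 'suspect'. The gap is right after 'suspect'.

Who did the applicant mention that the intern should suspect ___ can authorize the blueprint?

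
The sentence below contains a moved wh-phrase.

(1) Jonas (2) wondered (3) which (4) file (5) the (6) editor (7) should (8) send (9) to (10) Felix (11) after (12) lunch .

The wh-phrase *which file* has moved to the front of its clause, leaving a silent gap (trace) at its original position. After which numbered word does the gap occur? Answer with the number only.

Before movement: The editor should send which file to Felix after lunch.
'which file' functions as the direct object of 'send'. Wh-movement fronts it, leaving a gap right after 'send':
Jonas wondered which file the editor should send ___ to Felix after lunch.
'send' is word 8.

8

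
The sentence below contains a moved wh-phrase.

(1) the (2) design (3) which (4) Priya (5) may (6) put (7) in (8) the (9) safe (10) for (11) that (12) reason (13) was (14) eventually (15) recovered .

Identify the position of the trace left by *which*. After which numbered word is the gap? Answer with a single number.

6

'which' is the direct object of 'put'. Wh-movement fronts it, leaving a gap right after 'put':
The design which Priya may put ___ in the safe for that reason was eventually recovered.
'put' is word 6.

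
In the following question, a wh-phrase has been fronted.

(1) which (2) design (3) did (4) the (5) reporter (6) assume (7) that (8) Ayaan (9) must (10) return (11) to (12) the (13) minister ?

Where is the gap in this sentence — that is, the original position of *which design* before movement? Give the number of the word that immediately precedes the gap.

Before movement: The reporter did assume that Ayaan must return which design to the minister.
'which design' functions as the direct object of 'return'. It moves to the left edge, and the trace sits right after 'return':
Which design did the reporter assume that Ayaan must return ___ to the minister?
'return' is word 10.

10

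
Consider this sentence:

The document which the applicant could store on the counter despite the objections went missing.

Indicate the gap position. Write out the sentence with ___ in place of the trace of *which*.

The filler 'which' is interpreted as the direct object of 'store'. The gap is right after 'store'.

The document which the applicant could store ___ on the counter despite the objections went missing.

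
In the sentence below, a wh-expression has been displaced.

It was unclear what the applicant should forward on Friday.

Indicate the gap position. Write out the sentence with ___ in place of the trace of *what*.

It was unclear what the applicant should forward ___ on Friday.

Before movement: The applicant should forward what on Friday.
'what' is the direct object of 'forward'. The gap is right after 'forward'.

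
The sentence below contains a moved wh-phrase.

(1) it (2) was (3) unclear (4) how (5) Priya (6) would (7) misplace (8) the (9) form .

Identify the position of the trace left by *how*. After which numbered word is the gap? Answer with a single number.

9

Pre-movement form: Priya would misplace the form how.
'how' functions as the manner adjunct. Fronting leaves a gap immediately after 'form':
It was unclear how Priya would misplace the form ___.
'form' is word 9.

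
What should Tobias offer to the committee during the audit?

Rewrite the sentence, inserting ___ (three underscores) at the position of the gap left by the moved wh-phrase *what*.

Before movement: Tobias should offer what to the committee during the audit.
'what' is the direct object of 'offer'. The gap is right after 'offer'.

What should Tobias offer ___ to the committee during the audit?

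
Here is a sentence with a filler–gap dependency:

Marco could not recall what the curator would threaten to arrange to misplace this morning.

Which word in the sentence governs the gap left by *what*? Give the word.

In situ: The curator would threaten to arrange to misplace what this morning.
The filler 'what' is interpreted as the direct object of 'misplace'. It moves to the left edge, and the trace sits right after 'misplace':
Marco could not recall what the curator would threaten to arrange to misplace ___ this morning.

misplace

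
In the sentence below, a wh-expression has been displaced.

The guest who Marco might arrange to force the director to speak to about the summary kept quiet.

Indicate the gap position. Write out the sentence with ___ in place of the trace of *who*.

'who' functions as the object of the preposition 'to'. The gap is right after 'to'.

The guest who Marco might arrange to force the director to speak to ___ about the summary kept quiet.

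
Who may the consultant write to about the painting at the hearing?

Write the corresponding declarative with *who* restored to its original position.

The consultant may write to who about the painting at the hearing.

'who' functions as the object of the preposition 'to'. Fronting leaves a gap immediately after 'to':
Who may the consultant write to ___ about the painting at the hearing?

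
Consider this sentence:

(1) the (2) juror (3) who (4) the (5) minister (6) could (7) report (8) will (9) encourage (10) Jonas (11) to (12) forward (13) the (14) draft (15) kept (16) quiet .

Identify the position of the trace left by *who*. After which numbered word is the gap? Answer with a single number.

7

'who' is the subject of the clause embedded under 'report'. Fronting leaves a gap immediately after 'report':
The juror who the minister could report ___ will encourage Jonas to forward the draft kept quiet.
'report' is word 7.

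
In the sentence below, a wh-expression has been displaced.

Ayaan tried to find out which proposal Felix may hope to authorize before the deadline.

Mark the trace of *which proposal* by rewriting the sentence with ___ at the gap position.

In situ: Felix may hope to authorize which proposal before the deadline.
'which proposal' is the direct object of 'authorize'. The gap is right after 'authorize'.

Ayaan tried to find out which proposal Felix may hope to authorize ___ before the deadline.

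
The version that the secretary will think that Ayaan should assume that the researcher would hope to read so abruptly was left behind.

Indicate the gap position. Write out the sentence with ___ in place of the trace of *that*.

'that' is the direct object of 'read'. The gap is right after 'read'.

The version that the secretary will think that Ayaan should assume that the researcher would hope to read ___ so abruptly was left behind.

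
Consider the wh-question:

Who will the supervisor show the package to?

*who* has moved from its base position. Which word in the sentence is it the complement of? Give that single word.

In situ: The supervisor will show the package to who.
'who' is the object of the preposition 'to' (recipient of 'show'). It moves to the left edge, and the trace sits right after 'to':
Who will the supervisor show the package to ___?

to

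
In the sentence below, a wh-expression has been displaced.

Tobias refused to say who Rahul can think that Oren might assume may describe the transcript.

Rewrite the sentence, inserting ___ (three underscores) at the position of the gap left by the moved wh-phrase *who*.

Before movement: Rahul can think that Oren might assume who may describe the transcript.
'who' functions as the subject of the clause embedded under 'assume'. The gap is right after 'assume'.

Tobias refused to say who Rahul can think that Oren might assume ___ may describe the transcript.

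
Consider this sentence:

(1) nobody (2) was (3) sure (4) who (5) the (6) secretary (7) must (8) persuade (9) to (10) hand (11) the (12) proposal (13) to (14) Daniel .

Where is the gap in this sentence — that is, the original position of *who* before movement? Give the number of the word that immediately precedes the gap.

In situ: The secretary must persuade who to hand the proposal to Daniel.
'who' is the direct object of 'persuade'. Fronting leaves a gap immediately after 'persuade':
Nobody was sure who the secretary must persuade ___ to hand the proposal to Daniel.
'persuade' is word 8.

8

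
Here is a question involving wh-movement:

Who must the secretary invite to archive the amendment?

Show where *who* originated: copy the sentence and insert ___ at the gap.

Who must the secretary invite ___ to archive the amendment?

Underlying clause: The secretary must invite who to archive the amendment.
'who' is the direct object of 'invite'. The gap is right after 'invite'.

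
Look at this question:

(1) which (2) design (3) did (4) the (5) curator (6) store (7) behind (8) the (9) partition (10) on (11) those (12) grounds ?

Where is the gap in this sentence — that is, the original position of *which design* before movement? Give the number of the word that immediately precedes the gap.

In situ: The curator did store which design behind the partition on those grounds.
The filler 'which design' is interpreted as the direct object of 'store'. Fronting leaves a gap immediately after 'store':
Which design did the curator store ___ behind the partition on those grounds?
'store' is word 6.

6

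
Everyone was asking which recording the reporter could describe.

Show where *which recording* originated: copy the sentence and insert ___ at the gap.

Underlying clause: The reporter could describe which recording.
'which recording' is the direct object of 'describe'. The gap is right after 'describe'.

Everyone was asking which recording the reporter could describe ___.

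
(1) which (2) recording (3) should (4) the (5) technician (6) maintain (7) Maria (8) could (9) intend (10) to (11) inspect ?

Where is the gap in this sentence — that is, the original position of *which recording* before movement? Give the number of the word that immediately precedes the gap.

11

Before movement: The technician should maintain Maria could intend to inspect which recording.
'which recording' is the direct object of 'inspect'. Wh-movement fronts it, leaving a gap right after 'inspect':
Which recording should the technician maintain Maria could intend to inspect ___?
'inspect' is word 11.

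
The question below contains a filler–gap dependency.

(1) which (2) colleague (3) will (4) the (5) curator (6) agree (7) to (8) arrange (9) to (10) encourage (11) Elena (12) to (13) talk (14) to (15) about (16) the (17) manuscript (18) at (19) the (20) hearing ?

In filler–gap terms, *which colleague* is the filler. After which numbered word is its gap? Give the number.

14

Before movement: The curator will agree to arrange to encourage Elena to talk to which colleague about the manuscript at the hearing.
'which colleague' functions as the object of the preposition 'to'. It moves to the left edge, and the trace sits right after 'to':
Which colleague will the curator agree to arrange to encourage Elena to talk to ___ about the manuscript at the hearing?
'to' is word 14.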